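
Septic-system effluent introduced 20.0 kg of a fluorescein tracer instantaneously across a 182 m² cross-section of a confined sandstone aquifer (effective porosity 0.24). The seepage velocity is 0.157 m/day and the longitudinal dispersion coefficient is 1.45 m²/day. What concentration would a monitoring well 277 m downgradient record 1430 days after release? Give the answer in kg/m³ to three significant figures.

For an instantaneous plane source, C(x,t) = M/(n_e·A·√(4πDt)) · exp(−(x−vt)²/(4Dt)), with n_e·A the pore (flow) area.
Plume center vt = 0.157 × 1430 = 224.51 m, so the well at 277 m is 52.49 m downgradient of the peak.
√(4πDt) = 161.4 m, giving peak height M/(n_e·A·√(4πDt)) = 20.0/(0.24 × 182 × 161.4) = 0.002837 kg/m³.
(x−vt)²/(4Dt) = (52.49)²/(4 × 1.45 × 1430) = 0.3322; exp(−0.3322) = 0.7173.
C = 0.002837 × 0.7173 = 0.00203 kg/m³.

0.00203 kg/m³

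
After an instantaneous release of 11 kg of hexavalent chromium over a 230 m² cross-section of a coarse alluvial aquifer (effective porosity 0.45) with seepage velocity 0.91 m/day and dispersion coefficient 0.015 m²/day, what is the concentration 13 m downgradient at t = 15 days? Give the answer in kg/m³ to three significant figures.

For an instantaneous plane source, C(x,t) = M/(n_e·A·√(4πDt)) · exp(−(x−vt)²/(4Dt)), with n_e·A the pore (flow) area.
Plume center vt = 0.91 × 15 = 13.65 m, so the well at 13 m is 0.65 m upgradient of the peak.
√(4πDt) = 1.681 m, giving peak height M/(n_e·A·√(4πDt)) = 11/(0.45 × 230 × 1.681) = 0.06322 kg/m³.
(x−vt)²/(4Dt) = (-0.65)²/(4 × 0.015 × 15) = 0.4694; exp(−0.4694) = 0.6254.
C = 0.06322 × 0.6254 = 0.0395 kg/m³.

0.0395 kg/m³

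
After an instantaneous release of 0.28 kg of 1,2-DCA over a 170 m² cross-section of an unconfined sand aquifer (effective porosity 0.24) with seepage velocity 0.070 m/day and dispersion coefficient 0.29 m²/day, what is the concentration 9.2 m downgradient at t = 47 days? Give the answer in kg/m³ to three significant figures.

0.000276 kg/m³

For an instantaneous plane source, C(x,t) = M/(n_e·A·√(4πDt)) · exp(−(x−vt)²/(4Dt)), with n_e·A the pore (flow) area.
Plume center vt = 0.070 × 47 = 3.29 m, so the well at 9.2 m is 5.91 m downgradient of the peak.
√(4πDt) = 13.09 m, giving peak height M/(n_e·A·√(4πDt)) = 0.28/(0.24 × 170 × 13.09) = 0.0005243 kg/m³.
(x−vt)²/(4Dt) = (5.91)²/(4 × 0.29 × 47) = 0.6406; exp(−0.6406) = 0.5270.
C = 0.0005243 × 0.5270 = 0.000276 kg/m³.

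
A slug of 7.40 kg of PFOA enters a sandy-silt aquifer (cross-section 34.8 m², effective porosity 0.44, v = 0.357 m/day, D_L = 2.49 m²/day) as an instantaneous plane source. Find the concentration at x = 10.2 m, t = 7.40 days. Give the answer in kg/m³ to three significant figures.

0.0146 kg/m³

For an instantaneous plane source, C(x,t) = M/(n_e·A·√(4πDt)) · exp(−(x−vt)²/(4Dt)), with n_e·A the pore (flow) area.
Plume center vt = 0.357 × 7.40 = 2.6418 m, so the well at 10.2 m is 7.5582 m downgradient of the peak.
√(4πDt) = 15.22 m, giving peak height M/(n_e·A·√(4πDt)) = 7.40/(0.44 × 34.8 × 15.22) = 0.03175 kg/m³.
(x−vt)²/(4Dt) = (7.5582)²/(4 × 2.49 × 7.40) = 0.7751; exp(−0.7751) = 0.4607.
C = 0.03175 × 0.4607 = 0.0146 kg/m³.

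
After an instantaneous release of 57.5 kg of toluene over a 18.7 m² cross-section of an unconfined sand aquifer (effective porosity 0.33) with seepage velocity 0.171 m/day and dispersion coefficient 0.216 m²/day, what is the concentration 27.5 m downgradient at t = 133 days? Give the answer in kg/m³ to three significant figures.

For an instantaneous plane source, C(x,t) = M/(n_e·A·√(4πDt)) · exp(−(x−vt)²/(4Dt)), with n_e·A the pore (flow) area.
Plume center vt = 0.171 × 133 = 22.743 m, so the well at 27.5 m is 4.757 m downgradient of the peak.
√(4πDt) = 19.00 m, giving peak height M/(n_e·A·√(4πDt)) = 57.5/(0.33 × 18.7 × 19.00) = 0.4904 kg/m³.
(x−vt)²/(4Dt) = (4.757)²/(4 × 0.216 × 133) = 0.1969; exp(−0.1969) = 0.8213.
C = 0.4904 × 0.8213 = 0.403 kg/m³.

0.403 kg/m³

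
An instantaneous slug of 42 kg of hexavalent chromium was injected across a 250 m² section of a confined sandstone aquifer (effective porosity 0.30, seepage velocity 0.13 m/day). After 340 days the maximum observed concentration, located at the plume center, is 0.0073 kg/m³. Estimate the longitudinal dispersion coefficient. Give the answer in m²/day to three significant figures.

At the plume center C_max = M/(n_e·A·√(4πDt)), so D = M²/(4πt·(n_e·A·C_max)²).
n_e·A·C_max = 0.30 × 250 × 0.0073 = 0.5475 kg/m.
D = 42²/(4π × 340 × 0.5475²) = 1.38 m²/day.

1.38 m²/day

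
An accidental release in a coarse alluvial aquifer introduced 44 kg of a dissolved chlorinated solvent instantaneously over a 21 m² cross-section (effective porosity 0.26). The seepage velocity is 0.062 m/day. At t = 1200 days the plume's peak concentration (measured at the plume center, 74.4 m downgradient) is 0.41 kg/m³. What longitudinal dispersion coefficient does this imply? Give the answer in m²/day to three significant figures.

0.0256 m²/day

At the plume center C_max = M/(n_e·A·√(4πDt)), so D = M²/(4πt·(n_e·A·C_max)²).
n_e·A·C_max = 0.26 × 21 × 0.41 = 2.239 kg/m.
D = 44²/(4π × 1200 × 2.239²) = 0.0256 m²/day.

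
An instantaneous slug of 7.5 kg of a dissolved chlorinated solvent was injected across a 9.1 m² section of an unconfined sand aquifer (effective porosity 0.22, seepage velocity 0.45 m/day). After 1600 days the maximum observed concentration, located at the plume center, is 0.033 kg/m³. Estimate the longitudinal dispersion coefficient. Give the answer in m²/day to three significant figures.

At the plume center C_max = M/(n_e·A·√(4πDt)), so D = M²/(4πt·(n_e·A·C_max)²).
n_e·A·C_max = 0.22 × 9.1 × 0.033 = 0.06607 kg/m.
D = 7.5²/(4π × 1600 × 0.06607²) = 0.641 m²/day.

0.641 m²/day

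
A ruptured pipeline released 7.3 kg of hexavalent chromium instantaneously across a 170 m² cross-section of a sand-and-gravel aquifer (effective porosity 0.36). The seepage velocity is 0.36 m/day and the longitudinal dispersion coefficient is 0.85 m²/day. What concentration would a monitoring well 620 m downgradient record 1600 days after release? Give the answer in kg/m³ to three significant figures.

For an instantaneous plane source, C(x,t) = M/(n_e·A·√(4πDt)) · exp(−(x−vt)²/(4Dt)), with n_e·A the pore (flow) area.
Plume center vt = 0.36 × 1600 = 576 m, so the well at 620 m is 44 m downgradient of the peak.
√(4πDt) = 130.7 m, giving peak height M/(n_e·A·√(4πDt)) = 7.3/(0.36 × 170 × 130.7) = 0.0009126 kg/m³.
(x−vt)²/(4Dt) = (44)²/(4 × 0.85 × 1600) = 0.3559; exp(−0.3559) = 0.7005.
C = 0.0009126 × 0.7005 = 0.000639 kg/m³.

0.000639 kg/m³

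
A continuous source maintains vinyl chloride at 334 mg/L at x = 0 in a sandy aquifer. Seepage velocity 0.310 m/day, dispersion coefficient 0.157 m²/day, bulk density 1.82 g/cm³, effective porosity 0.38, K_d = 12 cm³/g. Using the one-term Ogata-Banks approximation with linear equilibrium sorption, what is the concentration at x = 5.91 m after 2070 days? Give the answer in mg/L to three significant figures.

312 mg/L

Retardation factor R = 1 + ρ_b·K_d/n = 1 + 1.82 × 12/0.38 = 58.47.
Sorption retards both mechanisms: v_R = v/R = 0.005302 m/day, D_R = D/R = 0.002685 m²/day.
v_R·t = 0.005302 × 2070 = 10.97514 m; 2√(D_R t) = 4.715 m; argument = (5.91 − 10.97514)/4.715 = -1.074.
C = C₀ × ½·erfc(-1.074) = 334 × 0.9356 = 312 mg/L.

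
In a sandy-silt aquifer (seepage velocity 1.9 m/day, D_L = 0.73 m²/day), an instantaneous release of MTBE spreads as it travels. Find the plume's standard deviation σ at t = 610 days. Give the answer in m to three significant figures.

Dispersive spreading gives a Gaussian with σ² = 2Dt; advection only shifts the center.
σ = √(2 × 0.73 × 610) = 29.8 m.

29.8 m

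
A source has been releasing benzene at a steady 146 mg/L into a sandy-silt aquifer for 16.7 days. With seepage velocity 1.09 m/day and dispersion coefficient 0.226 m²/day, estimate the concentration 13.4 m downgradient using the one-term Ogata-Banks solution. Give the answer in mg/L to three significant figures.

140 mg/L

For a continuous step input, C/C₀ ≈ ½·erfc((x−vt)/(2√(Dt))).
vt = 1.09 × 16.7 = 18.203 m and 2√(Dt) = 2√(0.226 × 16.7) = 3.885 m.
Argument (x−vt)/(2√(Dt)) = (13.4 − 18.203)/3.885 = -1.236; ½·erfc(-1.236) = 0.9598.
C = 146 × 0.9598 = 140 mg/L.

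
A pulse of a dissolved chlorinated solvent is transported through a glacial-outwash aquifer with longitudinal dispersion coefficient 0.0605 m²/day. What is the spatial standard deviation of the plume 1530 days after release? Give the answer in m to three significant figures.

Dispersive spreading gives a Gaussian with σ² = 2Dt; advection only shifts the center.
σ = √(2 × 0.0605 × 1530) = 13.6 m.

13.6 m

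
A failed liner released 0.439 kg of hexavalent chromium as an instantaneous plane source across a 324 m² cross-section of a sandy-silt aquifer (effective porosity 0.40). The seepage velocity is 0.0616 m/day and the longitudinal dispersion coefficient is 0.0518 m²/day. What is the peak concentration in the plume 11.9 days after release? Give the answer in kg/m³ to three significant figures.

The peak of an instantaneous 1D plume sits at x = vt; there the Gaussian factor is 1 and C_max = M/(n_e·A·√(4πDt)), where n_e·A is the pore area the mass is dissolved in.
√(4πDt) = √(4π × 0.0518 × 11.9) = 2.783 m, so C_max = 0.439/(0.40 × 324 × 2.783) = 0.00122 kg/m³.

0.00122 kg/m³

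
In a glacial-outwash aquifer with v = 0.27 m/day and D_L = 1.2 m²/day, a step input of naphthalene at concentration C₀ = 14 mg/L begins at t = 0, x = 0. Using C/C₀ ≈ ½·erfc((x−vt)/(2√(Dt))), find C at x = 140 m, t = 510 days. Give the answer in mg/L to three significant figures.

For a continuous step input, C/C₀ ≈ ½·erfc((x−vt)/(2√(Dt))).
vt = 0.27 × 510 = 137.7 m and 2√(Dt) = 2√(1.2 × 510) = 49.48 m.
Argument (x−vt)/(2√(Dt)) = (140 − 137.7)/49.48 = 0.04648; ½·erfc(0.04648) = 0.4738.
C = 14 × 0.4738 = 6.63 mg/L.

6.63 mg/L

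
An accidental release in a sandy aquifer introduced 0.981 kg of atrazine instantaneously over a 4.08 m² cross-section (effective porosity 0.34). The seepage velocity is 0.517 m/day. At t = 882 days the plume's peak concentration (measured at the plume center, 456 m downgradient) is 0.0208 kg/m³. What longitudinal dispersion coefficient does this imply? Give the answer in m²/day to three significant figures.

0.104 m²/day

At the plume center C_max = M/(n_e·A·√(4πDt)), so D = M²/(4πt·(n_e·A·C_max)²).
n_e·A·C_max = 0.34 × 4.08 × 0.0208 = 0.02885 kg/m.
D = 0.981²/(4π × 882 × 0.02885²) = 0.104 m²/day.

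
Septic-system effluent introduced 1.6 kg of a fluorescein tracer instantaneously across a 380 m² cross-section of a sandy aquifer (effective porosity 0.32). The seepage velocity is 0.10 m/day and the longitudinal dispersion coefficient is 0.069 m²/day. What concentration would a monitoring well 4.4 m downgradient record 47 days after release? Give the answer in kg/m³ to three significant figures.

0.00205 kg/m³

For an instantaneous plane source, C(x,t) = M/(n_e·A·√(4πDt)) · exp(−(x−vt)²/(4Dt)), with n_e·A the pore (flow) area.
Plume center vt = 0.10 × 47 = 4.7 m, so the well at 4.4 m is 0.3 m upgradient of the peak.
√(4πDt) = 6.384 m, giving peak height M/(n_e·A·√(4πDt)) = 1.6/(0.32 × 380 × 6.384) = 0.002061 kg/m³.
(x−vt)²/(4Dt) = (-0.3)²/(4 × 0.069 × 47) = 0.006938; exp(−0.006938) = 0.9931.
C = 0.002061 × 0.9931 = 0.00205 kg/m³.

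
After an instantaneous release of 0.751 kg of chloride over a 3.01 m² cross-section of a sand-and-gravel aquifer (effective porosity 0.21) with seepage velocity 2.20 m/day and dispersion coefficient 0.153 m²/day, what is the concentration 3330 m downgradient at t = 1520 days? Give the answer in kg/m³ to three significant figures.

For an instantaneous plane source, C(x,t) = M/(n_e·A·√(4πDt)) · exp(−(x−vt)²/(4Dt)), with n_e·A the pore (flow) area.
Plume center vt = 2.20 × 1520 = 3344 m, so the well at 3330 m is 14 m upgradient of the peak.
√(4πDt) = 54.06 m, giving peak height M/(n_e·A·√(4πDt)) = 0.751/(0.21 × 3.01 × 54.06) = 0.02198 kg/m³.
(x−vt)²/(4Dt) = (-14)²/(4 × 0.153 × 1520) = 0.2107; exp(−0.2107) = 0.8100.
C = 0.02198 × 0.8100 = 0.0178 kg/m³.

0.0178 kg/m³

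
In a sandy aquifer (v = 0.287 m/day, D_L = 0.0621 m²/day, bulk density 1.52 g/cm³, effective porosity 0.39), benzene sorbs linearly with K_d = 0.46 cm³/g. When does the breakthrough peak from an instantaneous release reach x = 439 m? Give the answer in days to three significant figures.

4270 days

Retardation factor R = 1 + ρ_b·K_d/n = 1 + 1.52 × 0.46/0.39 = 2.793.
Sorption retards both mechanisms: v_R = v/R = 0.1028 m/day, D_R = D/R = 0.02223 m²/day.
Peak time from v_R²t² + 2D_R t − x² = 0: t = (√(D_R² + v_R²x²) − D_R)/v_R².
√(D_R² + v_R²x²) = √(0.02223² + 0.1028² × 439²) = 45.13; v_R² = 0.01057.
t = (45.13 − 0.02223)/0.01057 = 4270 days.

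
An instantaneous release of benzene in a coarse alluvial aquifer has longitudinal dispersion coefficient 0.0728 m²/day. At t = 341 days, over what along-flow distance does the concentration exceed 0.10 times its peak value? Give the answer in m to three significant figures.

The plume is Gaussian with σ = √(2Dt) = √(2 × 0.0728 × 341) = 7.046 m.
C/C_peak = exp(−Δx²/(2σ²)) = 0.10 ⇒ Δx = σ·√(−2 ln 0.10) = 7.046 × 2.146 = 15.12 m.
Width = 2Δx = 30.2 m.

30.2 m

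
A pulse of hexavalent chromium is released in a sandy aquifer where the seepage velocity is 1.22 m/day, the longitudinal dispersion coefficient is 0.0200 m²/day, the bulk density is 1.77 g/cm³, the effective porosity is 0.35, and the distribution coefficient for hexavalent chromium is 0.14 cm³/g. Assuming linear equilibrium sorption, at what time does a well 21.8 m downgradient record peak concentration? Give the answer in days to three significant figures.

30.5 days

Retardation factor R = 1 + ρ_b·K_d/n = 1 + 1.77 × 0.14/0.35 = 1.708.
Sorption retards both mechanisms: v_R = v/R = 0.7143 m/day, D_R = D/R = 0.01171 m²/day.
Peak time from v_R²t² + 2D_R t − x² = 0: t = (√(D_R² + v_R²x²) − D_R)/v_R².
√(D_R² + v_R²x²) = √(0.01171² + 0.7143² × 21.8²) = 15.57; v_R² = 0.5102.
t = (15.57 − 0.01171)/0.5102 = 30.5 days.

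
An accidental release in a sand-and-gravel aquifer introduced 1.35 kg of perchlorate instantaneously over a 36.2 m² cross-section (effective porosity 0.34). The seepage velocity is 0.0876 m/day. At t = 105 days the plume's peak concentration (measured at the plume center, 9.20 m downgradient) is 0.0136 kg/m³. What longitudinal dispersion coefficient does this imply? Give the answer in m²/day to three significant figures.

At the plume center C_max = M/(n_e·A·√(4πDt)), so D = M²/(4πt·(n_e·A·C_max)²).
n_e·A·C_max = 0.34 × 36.2 × 0.0136 = 0.1674 kg/m.
D = 1.35²/(4π × 105 × 0.1674²) = 0.0493 m²/day.

0.0493 m²/day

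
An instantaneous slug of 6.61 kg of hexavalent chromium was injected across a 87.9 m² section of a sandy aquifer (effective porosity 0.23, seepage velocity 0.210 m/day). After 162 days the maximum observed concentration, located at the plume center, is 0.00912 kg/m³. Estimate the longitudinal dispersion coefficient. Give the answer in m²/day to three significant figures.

0.631 m²/day

At the plume center C_max = M/(n_e·A·√(4πDt)), so D = M²/(4πt·(n_e·A·C_max)²).
n_e·A·C_max = 0.23 × 87.9 × 0.00912 = 0.1844 kg/m.
D = 6.61²/(4π × 162 × 0.1844²) = 0.631 m²/day.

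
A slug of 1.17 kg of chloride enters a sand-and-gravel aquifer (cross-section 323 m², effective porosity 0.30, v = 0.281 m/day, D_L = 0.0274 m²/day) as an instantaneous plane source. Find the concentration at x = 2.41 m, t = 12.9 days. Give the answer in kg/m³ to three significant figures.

For an instantaneous plane source, C(x,t) = M/(n_e·A·√(4πDt)) · exp(−(x−vt)²/(4Dt)), with n_e·A the pore (flow) area.
Plume center vt = 0.281 × 12.9 = 3.6249 m, so the well at 2.41 m is 1.2149 m upgradient of the peak.
√(4πDt) = 2.108 m, giving peak height M/(n_e·A·√(4πDt)) = 1.17/(0.30 × 323 × 2.108) = 0.005728 kg/m³.
(x−vt)²/(4Dt) = (-1.2149)²/(4 × 0.0274 × 12.9) = 1.044; exp(−1.044) = 0.3520.
C = 0.005728 × 0.3520 = 0.00202 kg/m³.

0.00202 kg/m³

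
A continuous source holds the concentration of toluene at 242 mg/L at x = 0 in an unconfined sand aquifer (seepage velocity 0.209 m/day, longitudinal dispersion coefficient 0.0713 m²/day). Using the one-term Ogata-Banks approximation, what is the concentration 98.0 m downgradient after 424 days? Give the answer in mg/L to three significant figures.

27.5 mg/L

For a continuous step input, C/C₀ ≈ ½·erfc((x−vt)/(2√(Dt))).
vt = 0.209 × 424 = 88.616 m and 2√(Dt) = 2√(0.0713 × 424) = 11.00 m.
Argument (x−vt)/(2√(Dt)) = (98.0 − 88.616)/11.00 = 0.8531; ½·erfc(0.8531) = 0.1138.
C = 242 × 0.1138 = 27.5 mg/L.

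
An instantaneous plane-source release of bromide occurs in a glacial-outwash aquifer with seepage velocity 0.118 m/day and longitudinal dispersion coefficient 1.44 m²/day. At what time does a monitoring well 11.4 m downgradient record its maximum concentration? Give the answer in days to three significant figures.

38.1 days

For the 1D instantaneous-source solution, setting ∂C/∂t = 0 at fixed x gives v²t² + 2Dt − x² = 0, so t = (√(D² + v²x²) − D)/v².
√(D² + v²x²) = √(1.44² + 0.118² × 11.4²) = 1.971; v² = 0.013924.
t = (1.971 − 1.44)/0.013924 = 38.1 days (vs. the pure-advection estimate x/v = 96.6 d).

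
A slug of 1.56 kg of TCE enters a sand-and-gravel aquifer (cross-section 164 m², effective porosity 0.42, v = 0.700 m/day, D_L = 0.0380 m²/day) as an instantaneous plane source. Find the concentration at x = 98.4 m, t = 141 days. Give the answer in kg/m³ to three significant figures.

For an instantaneous plane source, C(x,t) = M/(n_e·A·√(4πDt)) · exp(−(x−vt)²/(4Dt)), with n_e·A the pore (flow) area.
Plume center vt = 0.700 × 141 = 98.7 m, so the well at 98.4 m is 0.3 m upgradient of the peak.
√(4πDt) = 8.206 m, giving peak height M/(n_e·A·√(4πDt)) = 1.56/(0.42 × 164 × 8.206) = 0.002760 kg/m³.
(x−vt)²/(4Dt) = (-0.3)²/(4 × 0.0380 × 141) = 0.004199; exp(−0.004199) = 0.9958.
C = 0.002760 × 0.9958 = 0.00275 kg/m³.

0.00275 kg/m³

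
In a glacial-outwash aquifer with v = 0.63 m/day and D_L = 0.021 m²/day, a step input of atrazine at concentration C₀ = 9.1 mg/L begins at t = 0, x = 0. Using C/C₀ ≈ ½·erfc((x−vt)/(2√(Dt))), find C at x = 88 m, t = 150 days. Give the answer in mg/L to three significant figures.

9.06 mg/L

For a continuous step input, C/C₀ ≈ ½·erfc((x−vt)/(2√(Dt))).
vt = 0.63 × 150 = 94.5 m and 2√(Dt) = 2√(0.021 × 150) = 3.550 m.
Argument (x−vt)/(2√(Dt)) = (88 − 94.5)/3.550 = -1.831; ½·erfc(-1.831) = 0.9952.
C = 9.1 × 0.9952 = 9.06 mg/L.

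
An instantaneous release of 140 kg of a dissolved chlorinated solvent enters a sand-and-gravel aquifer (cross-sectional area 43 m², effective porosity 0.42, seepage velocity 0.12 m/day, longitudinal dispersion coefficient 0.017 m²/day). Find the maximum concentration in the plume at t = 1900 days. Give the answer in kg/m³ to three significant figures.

The peak of an instantaneous 1D plume sits at x = vt; there the Gaussian factor is 1 and C_max = M/(n_e·A·√(4πDt)), where n_e·A is the pore area the mass is dissolved in.
√(4πDt) = √(4π × 0.017 × 1900) = 20.15 m, so C_max = 140/(0.42 × 43 × 20.15) = 0.385 kg/m³.

0.385 kg/m³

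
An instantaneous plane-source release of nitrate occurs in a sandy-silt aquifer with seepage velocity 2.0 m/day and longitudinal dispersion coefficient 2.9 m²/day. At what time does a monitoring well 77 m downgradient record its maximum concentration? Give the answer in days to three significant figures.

37.8 days

For the 1D instantaneous-source solution, setting ∂C/∂t = 0 at fixed x gives v²t² + 2Dt − x² = 0, so t = (√(D² + v²x²) − D)/v².
√(D² + v²x²) = √(2.9² + 2.0² × 77²) = 154.0; v² = 4.
t = (154.0 − 2.9)/4 = 37.8 days (vs. the pure-advection estimate x/v = 38.5 d).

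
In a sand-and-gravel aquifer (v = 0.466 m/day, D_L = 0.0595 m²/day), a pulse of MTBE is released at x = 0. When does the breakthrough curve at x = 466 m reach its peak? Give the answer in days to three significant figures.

1000 days

For the 1D instantaneous-source solution, setting ∂C/∂t = 0 at fixed x gives v²t² + 2Dt − x² = 0, so t = (√(D² + v²x²) − D)/v².
√(D² + v²x²) = √(0.0595² + 0.466² × 466²) = 217.2; v² = 0.217156.
t = (217.2 − 0.0595)/0.217156 = 1000 days (vs. the pure-advection estimate x/v = 1000 d).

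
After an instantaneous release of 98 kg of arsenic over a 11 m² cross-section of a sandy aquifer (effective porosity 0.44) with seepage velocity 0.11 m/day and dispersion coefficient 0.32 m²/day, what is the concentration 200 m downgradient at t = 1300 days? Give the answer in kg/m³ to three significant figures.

0.0397 kg/m³

For an instantaneous plane source, C(x,t) = M/(n_e·A·√(4πDt)) · exp(−(x−vt)²/(4Dt)), with n_e·A the pore (flow) area.
Plume center vt = 0.11 × 1300 = 143 m, so the well at 200 m is 57 m downgradient of the peak.
√(4πDt) = 72.30 m, giving peak height M/(n_e·A·√(4πDt)) = 98/(0.44 × 11 × 72.30) = 0.2801 kg/m³.
(x−vt)²/(4Dt) = (57)²/(4 × 0.32 × 1300) = 1.953; exp(−1.953) = 0.1418.
C = 0.2801 × 0.1418 = 0.0397 kg/m³.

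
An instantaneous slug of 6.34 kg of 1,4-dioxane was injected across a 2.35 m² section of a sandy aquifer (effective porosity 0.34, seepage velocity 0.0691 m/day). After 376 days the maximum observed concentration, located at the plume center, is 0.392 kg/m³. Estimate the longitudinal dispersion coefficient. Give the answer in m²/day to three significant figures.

0.0867 m²/day

At the plume center C_max = M/(n_e·A·√(4πDt)), so D = M²/(4πt·(n_e·A·C_max)²).
n_e·A·C_max = 0.34 × 2.35 × 0.392 = 0.3132 kg/m.
D = 6.34²/(4π × 376 × 0.3132²) = 0.0867 m²/day.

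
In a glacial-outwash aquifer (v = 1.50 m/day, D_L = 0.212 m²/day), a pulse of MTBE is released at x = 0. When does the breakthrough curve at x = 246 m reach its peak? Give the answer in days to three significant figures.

164 days

For the 1D instantaneous-source solution, setting ∂C/∂t = 0 at fixed x gives v²t² + 2Dt − x² = 0, so t = (√(D² + v²x²) − D)/v².
√(D² + v²x²) = √(0.212² + 1.50² × 246²) = 369.0; v² = 2.25.
t = (369.0 − 0.212)/2.25 = 164 days (vs. the pure-advection estimate x/v = 164 d).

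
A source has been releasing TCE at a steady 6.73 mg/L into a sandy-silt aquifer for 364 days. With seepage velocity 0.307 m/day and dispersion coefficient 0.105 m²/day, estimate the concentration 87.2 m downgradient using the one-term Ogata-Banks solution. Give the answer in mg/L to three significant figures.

6.71 mg/L

For a continuous step input, C/C₀ ≈ ½·erfc((x−vt)/(2√(Dt))).
vt = 0.307 × 364 = 111.748 m and 2√(Dt) = 2√(0.105 × 364) = 12.36 m.
Argument (x−vt)/(2√(Dt)) = (87.2 − 111.748)/12.36 = -1.986; ½·erfc(-1.986) = 0.9975.
C = 6.73 × 0.9975 = 6.71 mg/L.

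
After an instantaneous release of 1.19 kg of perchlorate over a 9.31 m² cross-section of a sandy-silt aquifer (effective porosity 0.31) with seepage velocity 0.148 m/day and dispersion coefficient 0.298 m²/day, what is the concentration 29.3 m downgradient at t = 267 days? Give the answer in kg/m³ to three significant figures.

0.00939 kg/m³

For an instantaneous plane source, C(x,t) = M/(n_e·A·√(4πDt)) · exp(−(x−vt)²/(4Dt)), with n_e·A the pore (flow) area.
Plume center vt = 0.148 × 267 = 39.516 m, so the well at 29.3 m is 10.216 m upgradient of the peak.
√(4πDt) = 31.62 m, giving peak height M/(n_e·A·√(4πDt)) = 1.19/(0.31 × 9.31 × 31.62) = 0.01304 kg/m³.
(x−vt)²/(4Dt) = (-10.216)²/(4 × 0.298 × 267) = 0.3279; exp(−0.3279) = 0.7204.
C = 0.01304 × 0.7204 = 0.00939 kg/m³.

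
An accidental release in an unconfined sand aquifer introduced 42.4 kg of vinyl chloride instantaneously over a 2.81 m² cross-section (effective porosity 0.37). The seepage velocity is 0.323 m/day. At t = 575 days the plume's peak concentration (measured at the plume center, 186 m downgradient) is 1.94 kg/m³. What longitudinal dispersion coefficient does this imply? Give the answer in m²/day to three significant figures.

0.0612 m²/day

At the plume center C_max = M/(n_e·A·√(4πDt)), so D = M²/(4πt·(n_e·A·C_max)²).
n_e·A·C_max = 0.37 × 2.81 × 1.94 = 2.017 kg/m.
D = 42.4²/(4π × 575 × 2.017²) = 0.0612 m²/day.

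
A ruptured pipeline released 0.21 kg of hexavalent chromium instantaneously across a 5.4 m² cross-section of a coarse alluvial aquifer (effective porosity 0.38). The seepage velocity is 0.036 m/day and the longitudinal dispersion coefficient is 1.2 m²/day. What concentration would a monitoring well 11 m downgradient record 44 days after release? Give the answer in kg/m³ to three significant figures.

0.00261 kg/m³

For an instantaneous plane source, C(x,t) = M/(n_e·A·√(4πDt)) · exp(−(x−vt)²/(4Dt)), with n_e·A the pore (flow) area.
Plume center vt = 0.036 × 44 = 1.584 m, so the well at 11 m is 9.416 m downgradient of the peak.
√(4πDt) = 25.76 m, giving peak height M/(n_e·A·√(4πDt)) = 0.21/(0.38 × 5.4 × 25.76) = 0.003973 kg/m³.
(x−vt)²/(4Dt) = (9.416)²/(4 × 1.2 × 44) = 0.4198; exp(−0.4198) = 0.6572.
C = 0.003973 × 0.6572 = 0.00261 kg/m³.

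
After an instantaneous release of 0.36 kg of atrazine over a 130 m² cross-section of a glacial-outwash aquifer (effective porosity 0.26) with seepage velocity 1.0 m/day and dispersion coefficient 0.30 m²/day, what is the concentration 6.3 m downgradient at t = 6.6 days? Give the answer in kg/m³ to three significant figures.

0.00211 kg/m³

For an instantaneous plane source, C(x,t) = M/(n_e·A·√(4πDt)) · exp(−(x−vt)²/(4Dt)), with n_e·A the pore (flow) area.
Plume center vt = 1.0 × 6.6 = 6.6 m, so the well at 6.3 m is 0.3 m upgradient of the peak.
√(4πDt) = 4.988 m, giving peak height M/(n_e·A·√(4πDt)) = 0.36/(0.26 × 130 × 4.988) = 0.002135 kg/m³.
(x−vt)²/(4Dt) = (-0.3)²/(4 × 0.30 × 6.6) = 0.01136; exp(−0.01136) = 0.9887.
C = 0.002135 × 0.9887 = 0.00211 kg/m³.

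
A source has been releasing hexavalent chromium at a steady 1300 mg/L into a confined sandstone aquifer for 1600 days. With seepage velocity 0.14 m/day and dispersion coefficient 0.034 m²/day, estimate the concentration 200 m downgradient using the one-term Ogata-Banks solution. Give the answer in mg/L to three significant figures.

1290 mg/L

For a continuous step input, C/C₀ ≈ ½·erfc((x−vt)/(2√(Dt))).
vt = 0.14 × 1600 = 224 m and 2√(Dt) = 2√(0.034 × 1600) = 14.75 m.
Argument (x−vt)/(2√(Dt)) = (200 − 224)/14.75 = -1.627; ½·erfc(-1.627) = 0.9893.
C = 1300 × 0.9893 = 1290 mg/L.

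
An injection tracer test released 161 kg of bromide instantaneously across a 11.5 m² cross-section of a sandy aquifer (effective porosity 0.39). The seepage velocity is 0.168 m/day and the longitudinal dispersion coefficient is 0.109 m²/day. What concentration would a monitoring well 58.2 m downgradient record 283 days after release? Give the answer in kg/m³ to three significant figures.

0.726 kg/m³

For an instantaneous plane source, C(x,t) = M/(n_e·A·√(4πDt)) · exp(−(x−vt)²/(4Dt)), with n_e·A the pore (flow) area.
Plume center vt = 0.168 × 283 = 47.544 m, so the well at 58.2 m is 10.656 m downgradient of the peak.
√(4πDt) = 19.69 m, giving peak height M/(n_e·A·√(4πDt)) = 161/(0.39 × 11.5 × 19.69) = 1.823 kg/m³.
(x−vt)²/(4Dt) = (10.656)²/(4 × 0.109 × 283) = 0.9203; exp(−0.9203) = 0.3984.
C = 1.823 × 0.3984 = 0.726 kg/m³.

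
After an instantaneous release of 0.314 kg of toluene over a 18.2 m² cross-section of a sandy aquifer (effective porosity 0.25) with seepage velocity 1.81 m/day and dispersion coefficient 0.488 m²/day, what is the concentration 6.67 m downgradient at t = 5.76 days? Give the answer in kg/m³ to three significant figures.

0.00331 kg/m³

For an instantaneous plane source, C(x,t) = M/(n_e·A·√(4πDt)) · exp(−(x−vt)²/(4Dt)), with n_e·A the pore (flow) area.
Plume center vt = 1.81 × 5.76 = 10.4256 m, so the well at 6.67 m is 3.7556 m upgradient of the peak.
√(4πDt) = 5.943 m, giving peak height M/(n_e·A·√(4πDt)) = 0.314/(0.25 × 18.2 × 5.943) = 0.01161 kg/m³.
(x−vt)²/(4Dt) = (-3.7556)²/(4 × 0.488 × 5.76) = 1.254; exp(−1.254) = 0.2854.
C = 0.01161 × 0.2854 = 0.00331 kg/m³.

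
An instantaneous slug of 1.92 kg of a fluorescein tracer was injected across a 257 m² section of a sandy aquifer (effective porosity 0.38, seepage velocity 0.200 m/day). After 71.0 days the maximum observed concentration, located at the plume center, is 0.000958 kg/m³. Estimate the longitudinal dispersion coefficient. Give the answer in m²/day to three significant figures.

At the plume center C_max = M/(n_e·A·√(4πDt)), so D = M²/(4πt·(n_e·A·C_max)²).
n_e·A·C_max = 0.38 × 257 × 0.000958 = 0.09356 kg/m.
D = 1.92²/(4π × 71.0 × 0.09356²) = 0.472 m²/day.

0.472 m²/day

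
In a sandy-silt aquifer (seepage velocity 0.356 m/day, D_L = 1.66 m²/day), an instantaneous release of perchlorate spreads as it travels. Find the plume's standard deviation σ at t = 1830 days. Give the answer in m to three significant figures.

Dispersive spreading gives a Gaussian with σ² = 2Dt; advection only shifts the center.
σ = √(2 × 1.66 × 1830) = 77.9 m.

77.9 m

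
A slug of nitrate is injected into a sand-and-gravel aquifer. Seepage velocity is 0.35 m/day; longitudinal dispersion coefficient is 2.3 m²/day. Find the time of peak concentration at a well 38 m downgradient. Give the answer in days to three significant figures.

For the 1D instantaneous-source solution, setting ∂C/∂t = 0 at fixed x gives v²t² + 2Dt − x² = 0, so t = (√(D² + v²x²) − D)/v².
√(D² + v²x²) = √(2.3² + 0.35² × 38²) = 13.50; v² = 0.1225.
t = (13.50 − 2.3)/0.1225 = 91.4 days (vs. the pure-advection estimate x/v = 109 d).

91.4 days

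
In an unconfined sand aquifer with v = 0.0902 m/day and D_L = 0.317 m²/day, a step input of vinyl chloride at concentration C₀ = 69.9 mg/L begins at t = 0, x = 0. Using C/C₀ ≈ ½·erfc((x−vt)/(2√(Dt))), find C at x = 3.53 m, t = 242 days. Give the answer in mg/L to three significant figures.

For a continuous step input, C/C₀ ≈ ½·erfc((x−vt)/(2√(Dt))).
vt = 0.0902 × 242 = 21.8284 m and 2√(Dt) = 2√(0.317 × 242) = 17.52 m.
Argument (x−vt)/(2√(Dt)) = (3.53 − 21.8284)/17.52 = -1.044; ½·erfc(-1.044) = 0.9301.
C = 69.9 × 0.9301 = 65.0 mg/L.

65.0 mg/L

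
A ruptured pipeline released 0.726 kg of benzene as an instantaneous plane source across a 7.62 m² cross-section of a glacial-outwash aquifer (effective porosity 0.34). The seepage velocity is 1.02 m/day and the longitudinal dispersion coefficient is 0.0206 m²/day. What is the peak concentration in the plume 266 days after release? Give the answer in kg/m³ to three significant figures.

The peak of an instantaneous 1D plume sits at x = vt; there the Gaussian factor is 1 and C_max = M/(n_e·A·√(4πDt)), where n_e·A is the pore area the mass is dissolved in.
√(4πDt) = √(4π × 0.0206 × 266) = 8.298 m, so C_max = 0.726/(0.34 × 7.62 × 8.298) = 0.0338 kg/m³.

0.0338 kg/m³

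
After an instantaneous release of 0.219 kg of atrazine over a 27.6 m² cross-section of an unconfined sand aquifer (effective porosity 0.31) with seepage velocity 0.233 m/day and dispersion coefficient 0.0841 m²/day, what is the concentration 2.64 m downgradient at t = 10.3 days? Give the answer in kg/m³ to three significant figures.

For an instantaneous plane source, C(x,t) = M/(n_e·A·√(4πDt)) · exp(−(x−vt)²/(4Dt)), with n_e·A the pore (flow) area.
Plume center vt = 0.233 × 10.3 = 2.3999 m, so the well at 2.64 m is 0.2401 m downgradient of the peak.
√(4πDt) = 3.299 m, giving peak height M/(n_e·A·√(4πDt)) = 0.219/(0.31 × 27.6 × 3.299) = 0.007759 kg/m³.
(x−vt)²/(4Dt) = (0.2401)²/(4 × 0.0841 × 10.3) = 0.01664; exp(−0.01664) = 0.9835.
C = 0.007759 × 0.9835 = 0.00763 kg/m³.

0.00763 kg/m³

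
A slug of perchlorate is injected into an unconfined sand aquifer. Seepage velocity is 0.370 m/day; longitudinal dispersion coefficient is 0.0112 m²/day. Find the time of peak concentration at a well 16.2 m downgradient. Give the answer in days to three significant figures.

For the 1D instantaneous-source solution, setting ∂C/∂t = 0 at fixed x gives v²t² + 2Dt − x² = 0, so t = (√(D² + v²x²) − D)/v².
√(D² + v²x²) = √(0.0112² + 0.370² × 16.2²) = 5.994; v² = 0.1369.
t = (5.994 − 0.0112)/0.1369 = 43.7 days (vs. the pure-advection estimate x/v = 43.8 d).

43.7 days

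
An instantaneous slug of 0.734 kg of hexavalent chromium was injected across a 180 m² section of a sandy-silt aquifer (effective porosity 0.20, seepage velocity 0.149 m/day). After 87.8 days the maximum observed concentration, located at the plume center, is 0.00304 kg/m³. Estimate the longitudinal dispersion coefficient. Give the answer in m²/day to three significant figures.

0.0408 m²/day

At the plume center C_max = M/(n_e·A·√(4πDt)), so D = M²/(4πt·(n_e·A·C_max)²).
n_e·A·C_max = 0.20 × 180 × 0.00304 = 0.1094 kg/m.
D = 0.734²/(4π × 87.8 × 0.1094²) = 0.0408 m²/day.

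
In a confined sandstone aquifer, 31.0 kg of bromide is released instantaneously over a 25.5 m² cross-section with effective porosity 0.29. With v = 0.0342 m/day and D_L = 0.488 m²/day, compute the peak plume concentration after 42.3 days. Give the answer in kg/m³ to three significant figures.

0.260 kg/m³

The peak of an instantaneous 1D plume sits at x = vt; there the Gaussian factor is 1 and C_max = M/(n_e·A·√(4πDt)), where n_e·A is the pore area the mass is dissolved in.
√(4πDt) = √(4π × 0.488 × 42.3) = 16.11 m, so C_max = 31.0/(0.29 × 25.5 × 16.11) = 0.260 kg/m³.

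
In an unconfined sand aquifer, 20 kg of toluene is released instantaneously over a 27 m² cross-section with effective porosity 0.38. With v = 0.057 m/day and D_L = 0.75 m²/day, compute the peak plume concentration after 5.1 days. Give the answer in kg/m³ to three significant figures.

The peak of an instantaneous 1D plume sits at x = vt; there the Gaussian factor is 1 and C_max = M/(n_e·A·√(4πDt)), where n_e·A is the pore area the mass is dissolved in.
√(4πDt) = √(4π × 0.75 × 5.1) = 6.933 m, so C_max = 20/(0.38 × 27 × 6.933) = 0.281 kg/m³.

0.281 kg/m³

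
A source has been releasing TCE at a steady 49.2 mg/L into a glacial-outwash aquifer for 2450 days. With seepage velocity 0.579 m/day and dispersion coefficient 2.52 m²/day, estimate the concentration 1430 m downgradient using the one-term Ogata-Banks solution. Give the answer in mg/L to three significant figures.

22.6 mg/L

For a continuous step input, C/C₀ ≈ ½·erfc((x−vt)/(2√(Dt))).
vt = 0.579 × 2450 = 1418.55 m and 2√(Dt) = 2√(2.52 × 2450) = 157.1 m.
Argument (x−vt)/(2√(Dt)) = (1430 − 1418.55)/157.1 = 0.07288; ½·erfc(0.07288) = 0.4590.
C = 49.2 × 0.4590 = 22.6 mg/L.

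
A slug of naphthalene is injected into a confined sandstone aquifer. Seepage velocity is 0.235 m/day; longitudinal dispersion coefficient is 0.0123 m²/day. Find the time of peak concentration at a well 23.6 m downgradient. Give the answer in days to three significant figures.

For the 1D instantaneous-source solution, setting ∂C/∂t = 0 at fixed x gives v²t² + 2Dt − x² = 0, so t = (√(D² + v²x²) − D)/v².
√(D² + v²x²) = √(0.0123² + 0.235² × 23.6²) = 5.546; v² = 0.055225.
t = (5.546 − 0.0123)/0.055225 = 100 days (vs. the pure-advection estimate x/v = 100 d).

100 days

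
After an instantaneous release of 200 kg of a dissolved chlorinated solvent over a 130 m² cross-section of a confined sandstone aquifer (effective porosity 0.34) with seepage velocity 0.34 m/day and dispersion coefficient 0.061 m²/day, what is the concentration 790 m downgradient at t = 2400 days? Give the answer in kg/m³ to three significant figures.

For an instantaneous plane source, C(x,t) = M/(n_e·A·√(4πDt)) · exp(−(x−vt)²/(4Dt)), with n_e·A the pore (flow) area.
Plume center vt = 0.34 × 2400 = 816 m, so the well at 790 m is 26 m upgradient of the peak.
√(4πDt) = 42.89 m, giving peak height M/(n_e·A·√(4πDt)) = 200/(0.34 × 130 × 42.89) = 0.1055 kg/m³.
(x−vt)²/(4Dt) = (-26)²/(4 × 0.061 × 2400) = 1.154; exp(−1.154) = 0.3154.
C = 0.1055 × 0.3154 = 0.0333 kg/m³.

0.0333 kg/m³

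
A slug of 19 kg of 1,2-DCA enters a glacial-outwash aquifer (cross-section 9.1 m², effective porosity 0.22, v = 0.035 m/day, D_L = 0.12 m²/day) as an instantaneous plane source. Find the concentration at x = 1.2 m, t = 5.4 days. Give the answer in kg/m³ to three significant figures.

2.24 kg/m³

For an instantaneous plane source, C(x,t) = M/(n_e·A·√(4πDt)) · exp(−(x−vt)²/(4Dt)), with n_e·A the pore (flow) area.
Plume center vt = 0.035 × 5.4 = 0.189 m, so the well at 1.2 m is 1.011 m downgradient of the peak.
√(4πDt) = 2.854 m, giving peak height M/(n_e·A·√(4πDt)) = 19/(0.22 × 9.1 × 2.854) = 3.325 kg/m³.
(x−vt)²/(4Dt) = (1.011)²/(4 × 0.12 × 5.4) = 0.3943; exp(−0.3943) = 0.6742.
C = 3.325 × 0.6742 = 2.24 kg/m³.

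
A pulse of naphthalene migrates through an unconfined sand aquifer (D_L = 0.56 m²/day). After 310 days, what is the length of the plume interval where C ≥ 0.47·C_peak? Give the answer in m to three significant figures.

45.8 m

The plume is Gaussian with σ = √(2Dt) = √(2 × 0.56 × 310) = 18.63 m.
C/C_peak = exp(−Δx²/(2σ²)) = 0.47 ⇒ Δx = σ·√(−2 ln 0.47) = 18.63 × 1.229 = 22.90 m.
Width = 2Δx = 45.8 m.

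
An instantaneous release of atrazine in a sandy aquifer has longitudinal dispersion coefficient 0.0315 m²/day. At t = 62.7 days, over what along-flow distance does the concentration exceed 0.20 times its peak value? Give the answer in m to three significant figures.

The plume is Gaussian with σ = √(2Dt) = √(2 × 0.0315 × 62.7) = 1.987 m.
C/C_peak = exp(−Δx²/(2σ²)) = 0.20 ⇒ Δx = σ·√(−2 ln 0.20) = 1.987 × 1.794 = 3.565 m.
Width = 2Δx = 7.13 m.

7.13 m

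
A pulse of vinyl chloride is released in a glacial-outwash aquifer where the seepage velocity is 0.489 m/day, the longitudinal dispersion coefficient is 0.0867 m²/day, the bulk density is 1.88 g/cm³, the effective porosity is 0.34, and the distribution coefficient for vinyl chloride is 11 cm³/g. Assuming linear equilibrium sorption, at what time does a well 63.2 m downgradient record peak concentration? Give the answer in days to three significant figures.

7970 days

Retardation factor R = 1 + ρ_b·K_d/n = 1 + 1.88 × 11/0.34 = 61.82.
Sorption retards both mechanisms: v_R = v/R = 0.007910 m/day, D_R = D/R = 0.001402 m²/day.
Peak time from v_R²t² + 2D_R t − x² = 0: t = (√(D_R² + v_R²x²) − D_R)/v_R².
√(D_R² + v_R²x²) = √(0.001402² + 0.007910² × 63.2²) = 0.4999; v_R² = 6.257e-05.
t = (0.4999 − 0.001402)/6.257e-05 = 7970 days.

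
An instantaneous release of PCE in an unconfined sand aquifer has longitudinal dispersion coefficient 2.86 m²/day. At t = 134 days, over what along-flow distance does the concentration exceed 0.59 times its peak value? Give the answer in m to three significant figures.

56.9 m

The plume is Gaussian with σ = √(2Dt) = √(2 × 2.86 × 134) = 27.69 m.
C/C_peak = exp(−Δx²/(2σ²)) = 0.59 ⇒ Δx = σ·√(−2 ln 0.59) = 27.69 × 1.027 = 28.44 m.
Width = 2Δx = 56.9 m.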